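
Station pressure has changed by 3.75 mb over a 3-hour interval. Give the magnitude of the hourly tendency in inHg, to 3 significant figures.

3.75 mb / 3 h × 0.02953 inHg/mb = 0.0369 inHg/h.

0.0369 inHg per hour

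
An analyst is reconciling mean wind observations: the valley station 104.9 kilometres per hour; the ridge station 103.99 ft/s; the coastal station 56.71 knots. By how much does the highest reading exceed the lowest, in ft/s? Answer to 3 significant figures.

the valley station: 104.9 km/h = 95.6000 ft/s.
the coastal station: 56.71 kt = 95.7157 ft/s.
Spread: 103.9900 − 95.6000 = 8.39 ft/s.

8.39 ft/s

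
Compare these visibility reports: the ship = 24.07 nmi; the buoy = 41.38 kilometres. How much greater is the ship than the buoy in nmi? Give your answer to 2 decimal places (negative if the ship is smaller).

1.73 nmi

the buoy: 41.38 km = 22.3434 nmi.
Difference: 24.0700 − 22.3434 = 1.73 nmi.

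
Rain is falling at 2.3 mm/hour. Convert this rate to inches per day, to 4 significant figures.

2.3 mm/hour × 0.0393701 in/mm × 24 hour/day = 2.173 in/day.

2.173 in/day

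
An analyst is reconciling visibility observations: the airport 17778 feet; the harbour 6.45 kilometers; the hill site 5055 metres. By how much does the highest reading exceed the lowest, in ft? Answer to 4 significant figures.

4577 ft

the harbour: 6.45 km = 21161.42 ft.
the hill site: 5055 m = 16584.65 ft.
Spread: 21161.42 − 16584.65 = 4577 ft.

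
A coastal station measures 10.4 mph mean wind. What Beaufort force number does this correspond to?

10.4 mph = 4.6 m/s, which is Beaufort 3 (gentle breeze, 3.4–5.4 m/s).

Beaufort force 3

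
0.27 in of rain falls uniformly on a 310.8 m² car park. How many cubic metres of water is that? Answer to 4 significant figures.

Depth: 0.27 in × 25.4 = 6.858 mm.
1 mm over 1 m² is 1 L, so volume = 6.858 × 310.8 = 2131.4664 L = 2.131 m³.

2.131 cubic metres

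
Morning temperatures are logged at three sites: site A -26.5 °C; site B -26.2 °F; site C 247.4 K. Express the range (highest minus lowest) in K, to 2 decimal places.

site B: -26.2 °F = -32.333 °C.
site C: 247.4 K = -25.750 °C.
Spread: (-25.750) − (-32.333) = 6.583 °C.

6.58 K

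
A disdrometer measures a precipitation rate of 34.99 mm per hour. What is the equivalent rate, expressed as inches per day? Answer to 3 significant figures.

34.99 mm/hour × 0.0393701 in/mm × 24 hour/day = 33.1 in/day.

33.1 in/day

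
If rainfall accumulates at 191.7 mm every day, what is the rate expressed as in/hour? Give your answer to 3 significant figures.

0.314 in/hour

191.7 mm/day × 0.0393701 in/mm × 0.0416667 day/hour = 0.314 in/hour.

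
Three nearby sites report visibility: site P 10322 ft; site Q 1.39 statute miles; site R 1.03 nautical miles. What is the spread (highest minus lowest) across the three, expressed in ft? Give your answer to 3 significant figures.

4060 ft

site Q: 1.39 SM = 7339.20 ft.
site R: 1.03 nmi = 6258.40 ft.
Spread: 10322.00 − 6258.40 = 4060 ft.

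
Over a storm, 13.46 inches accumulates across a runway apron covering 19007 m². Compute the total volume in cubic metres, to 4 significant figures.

Depth: 13.46 in × 25.4 = 341.884 mm.
1 mm over 1 m² is 1 L, so volume = 341.884 × 19007 = 6498189.2 L = 6498 m³.

6498 cubic metres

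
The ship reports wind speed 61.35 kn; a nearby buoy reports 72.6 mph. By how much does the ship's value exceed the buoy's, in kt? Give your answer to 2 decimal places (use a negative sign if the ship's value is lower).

-1.74 kt

the buoy: 72.6 mph = 63.0877 kt.
Difference: 61.3500 − 63.0877 = -1.74 kt.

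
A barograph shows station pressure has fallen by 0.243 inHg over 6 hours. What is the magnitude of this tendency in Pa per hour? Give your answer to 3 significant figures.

137 Pa per hour

0.243 inHg / 6 h × 3386.39 Pa/inHg = 137 Pa/h.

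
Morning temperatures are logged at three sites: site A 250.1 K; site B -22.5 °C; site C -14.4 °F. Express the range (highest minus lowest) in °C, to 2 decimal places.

site A: 250.1 K = -23.050 °C.
site C: -14.4 °F = -25.778 °C.
Spread: (-22.500) − (-25.778) = 3.278 °C.

3.28 °C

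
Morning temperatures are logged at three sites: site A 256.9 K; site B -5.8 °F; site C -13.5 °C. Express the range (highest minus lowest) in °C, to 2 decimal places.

7.50 °C

site A: 256.9 K = -16.250 °C.
site B: -5.8 °F = -21.000 °C.
Spread: (-13.500) − (-21.000) = 7.500 °C.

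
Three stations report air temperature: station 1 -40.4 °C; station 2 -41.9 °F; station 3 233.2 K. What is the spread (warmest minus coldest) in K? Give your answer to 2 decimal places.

station 2: -41.9 °F = -41.056 °C.
station 3: 233.2 K = -39.950 °C.
Spread: (-39.950) − (-41.056) = 1.106 °C.

1.11 K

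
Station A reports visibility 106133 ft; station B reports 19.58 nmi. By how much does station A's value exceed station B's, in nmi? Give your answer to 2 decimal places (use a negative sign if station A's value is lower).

station A: 106133 ft = 17.4672 nmi.
Difference: 17.4672 − 19.5800 = -2.11 nmi.

-2.11 nmi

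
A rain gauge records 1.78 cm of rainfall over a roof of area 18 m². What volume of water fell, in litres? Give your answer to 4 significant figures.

320.4 litres

Depth: 1.78 cm × 10 = 17.8 mm.
1 mm over 1 m² is 1 L, so volume = 17.8 × 18 = 320.4 L.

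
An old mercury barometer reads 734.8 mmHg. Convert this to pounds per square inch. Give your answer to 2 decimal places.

14.21 psi

1 mmHg = 0.0193368 psi, so 734.8 × 0.0193368 = 14.21 psi.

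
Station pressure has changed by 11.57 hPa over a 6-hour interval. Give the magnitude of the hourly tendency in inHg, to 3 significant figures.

0.0569 inHg per hour

11.57 hPa / 6 h × 0.02953 inHg/hPa = 0.0569 inHg/h.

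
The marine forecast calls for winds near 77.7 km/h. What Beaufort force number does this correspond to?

Beaufort force 9

77.7 km/h = 21.6 m/s, which is Beaufort 9 (strong gale, 20.8–24.4 m/s).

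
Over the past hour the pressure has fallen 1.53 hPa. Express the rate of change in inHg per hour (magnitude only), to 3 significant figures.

1.53 hPa / 1 h × 0.02953 inHg/hPa = 0.0452 inHg/h.

0.0452 inHg per hour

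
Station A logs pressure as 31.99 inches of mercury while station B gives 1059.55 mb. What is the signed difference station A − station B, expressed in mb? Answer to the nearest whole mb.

24 mb

station A: 31.99 inHg = 1083.31 mb.
Difference: 1083.31 − 1059.55 = 24 mb.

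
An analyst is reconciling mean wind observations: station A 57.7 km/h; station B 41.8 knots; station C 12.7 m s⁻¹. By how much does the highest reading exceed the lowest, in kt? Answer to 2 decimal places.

station A: 57.7 km/h = 31.1555 kt.
station C: 12.7 m/s = 24.6868 kt.
Spread: 41.8000 − 24.6868 = 17.11 kt.

17.11 kt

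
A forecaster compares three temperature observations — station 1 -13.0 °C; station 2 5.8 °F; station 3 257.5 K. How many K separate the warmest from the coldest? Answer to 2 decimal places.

2.65 K

station 2: 5.8 °F = -14.556 °C.
station 3: 257.5 K = -15.650 °C.
Spread: (-13.000) − (-15.650) = 2.650 °C.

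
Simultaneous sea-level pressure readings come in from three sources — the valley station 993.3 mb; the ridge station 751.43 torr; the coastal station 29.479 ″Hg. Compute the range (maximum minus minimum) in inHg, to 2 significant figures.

0.25 inHg

the valley station: 993.3 mb = 29.3321 inHg.
the ridge station: 751.43 mmHg = 29.5839 inHg.
Spread: 29.5839 − 29.3321 = 0.25 inHg.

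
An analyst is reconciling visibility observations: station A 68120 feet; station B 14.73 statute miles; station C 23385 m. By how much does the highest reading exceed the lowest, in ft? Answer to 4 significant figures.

station B: 14.73 SM = 77774.40 ft.
station C: 23385 m = 76722.44 ft.
Spread: 77774.40 − 68120.00 = 9654 ft.

9654 ft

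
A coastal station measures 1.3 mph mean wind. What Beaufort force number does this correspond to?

Beaufort force 1

1.3 mph = 0.6 m/s, which is Beaufort 1 (light air, 0.3–1.5 m/s).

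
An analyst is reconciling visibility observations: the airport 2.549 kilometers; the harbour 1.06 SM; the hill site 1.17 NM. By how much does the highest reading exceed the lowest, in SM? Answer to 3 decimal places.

the airport: 2.549 km = 1.58388 SM.
the hill site: 1.17 nmi = 1.34641 SM.
Spread: 1.58388 − 1.06000 = 0.524 SM.

0.524 SM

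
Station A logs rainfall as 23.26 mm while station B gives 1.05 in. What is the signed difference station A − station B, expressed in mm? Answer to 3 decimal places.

station B: 1.05 in = 26.67000 mm.
Difference: 23.26000 − 26.67000 = -3.410 mm.

-3.410 mm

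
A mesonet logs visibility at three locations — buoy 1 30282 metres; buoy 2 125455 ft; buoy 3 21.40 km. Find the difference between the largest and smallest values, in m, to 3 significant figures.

16800 m

buoy 2: 125455 ft = 38238.68 m.
buoy 3: 21.40 km = 21400.00 m.
Spread: 38238.68 − 21400.00 = 16800 m.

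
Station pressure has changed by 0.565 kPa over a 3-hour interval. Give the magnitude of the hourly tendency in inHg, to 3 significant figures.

0.0556 inHg per hour

0.565 kPa / 3 h × 0.2953 inHg/kPa = 0.0556 inHg/h.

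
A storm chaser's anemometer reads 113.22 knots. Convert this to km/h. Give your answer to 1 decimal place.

1 kt = 1.852 km/h, so 113.22 × 1.852 = 209.7 km/h.

209.7 km/h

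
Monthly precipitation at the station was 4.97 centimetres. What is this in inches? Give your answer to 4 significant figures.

1 cm = 0.393701 in, so 4.97 × 0.393701 = 1.957 in.

1.957 in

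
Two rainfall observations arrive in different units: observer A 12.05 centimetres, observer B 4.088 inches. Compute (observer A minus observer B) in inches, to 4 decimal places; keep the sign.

0.6561 in

observer A: 12.05 cm = 4.744094 in.
Difference: 4.744094 − 4.088000 = 0.6561 in.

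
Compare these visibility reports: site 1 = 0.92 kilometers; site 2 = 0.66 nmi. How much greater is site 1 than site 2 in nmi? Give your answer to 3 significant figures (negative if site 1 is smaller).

-0.163 nmi

site 1: 0.92 km = 0.49676 nmi.
Difference: 0.49676 − 0.66000 = -0.163 nmi.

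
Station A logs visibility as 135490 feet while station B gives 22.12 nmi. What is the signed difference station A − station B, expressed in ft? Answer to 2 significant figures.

1100 ft

station B: 22.12 nmi = 134403.67 ft.
Difference: 135490.00 − 134403.67 = 1100 ft.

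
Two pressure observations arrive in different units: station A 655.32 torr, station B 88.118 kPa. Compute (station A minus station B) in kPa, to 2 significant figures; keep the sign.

-0.75 kPa

station A: 655.32 mmHg = 87.3688 kPa.
Difference: 87.3688 − 88.1180 = -0.75 kPa.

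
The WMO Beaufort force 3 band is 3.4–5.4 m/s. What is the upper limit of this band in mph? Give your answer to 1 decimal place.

12.1 mph

3.4–5.4 m/s × 2.237 = 7.6–12.1 mph.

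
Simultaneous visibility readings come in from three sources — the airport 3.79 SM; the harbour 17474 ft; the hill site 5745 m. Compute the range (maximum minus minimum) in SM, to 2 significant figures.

0.48 SM

the harbour: 17474 ft = 3.3095 SM.
the hill site: 5745 m = 3.5698 SM.
Spread: 3.7900 − 3.3095 = 0.48 SM.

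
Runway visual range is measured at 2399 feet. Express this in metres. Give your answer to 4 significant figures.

731.2 m

1 ft = 0.3048 m, so 2399 × 0.3048 = 731.2 m.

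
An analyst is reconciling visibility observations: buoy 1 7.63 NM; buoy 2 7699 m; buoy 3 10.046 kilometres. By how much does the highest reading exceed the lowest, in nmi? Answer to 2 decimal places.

3.47 nmi

buoy 2: 7699 m = 4.1571 nmi.
buoy 3: 10.046 km = 5.4244 nmi.
Spread: 7.6300 − 4.1571 = 3.47 nmi.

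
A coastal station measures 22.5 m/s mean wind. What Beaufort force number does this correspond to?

Beaufort force 9

22.5 m/s lies in the Beaufort 9 band (strong gale, 20.8–24.4 m/s).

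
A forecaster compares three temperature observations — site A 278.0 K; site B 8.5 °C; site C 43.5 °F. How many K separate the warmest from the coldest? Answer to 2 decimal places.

3.65 K

site A: 278.0 K = 4.850 °C.
site C: 43.5 °F = 6.389 °C.
Spread: 8.500 − 4.850 = 3.650 °C.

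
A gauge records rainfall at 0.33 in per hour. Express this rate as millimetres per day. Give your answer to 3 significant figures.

0.33 in/hour × 25.4 mm/in × 24 hour/day = 201 mm/day.

201 mm/day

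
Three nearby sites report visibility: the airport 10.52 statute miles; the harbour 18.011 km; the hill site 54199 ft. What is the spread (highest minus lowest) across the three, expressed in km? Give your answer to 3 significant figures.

1.49 km

the airport: 10.52 SM = 16.9303 km.
the hill site: 54199 ft = 16.5199 km.
Spread: 18.0110 − 16.5199 = 1.49 km.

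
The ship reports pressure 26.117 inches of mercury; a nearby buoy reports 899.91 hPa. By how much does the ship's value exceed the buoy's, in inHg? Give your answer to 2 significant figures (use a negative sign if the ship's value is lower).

-0.46 inHg

the buoy: 899.91 hPa = 26.5743 inHg.
Difference: 26.1170 − 26.5743 = -0.46 inHg.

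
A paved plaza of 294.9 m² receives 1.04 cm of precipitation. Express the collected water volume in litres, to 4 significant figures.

3067 litres

Depth: 1.04 cm × 10 = 10.4 mm.
1 mm over 1 m² is 1 L, so volume = 10.4 × 294.9 = 3066.96 L ≈ 3067 L.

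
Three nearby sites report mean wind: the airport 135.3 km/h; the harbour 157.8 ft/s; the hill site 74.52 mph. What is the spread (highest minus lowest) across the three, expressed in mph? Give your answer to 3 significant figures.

33.1 mph

the airport: 135.3 km/h = 84.072 mph.
the harbour: 157.8 ft/s = 107.591 mph.
Spread: 107.591 − 74.520 = 33.1 mph.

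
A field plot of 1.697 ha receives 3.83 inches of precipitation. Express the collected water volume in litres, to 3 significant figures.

Depth: 3.83 in × 25.4 = 97.282 mm.
Area: 1.697 ha = 16970 m².
1 mm over 1 m² is 1 L, so volume = 97.282 × 16970 = 1650875.5 L ≈ 1650000 L.

1650000 litres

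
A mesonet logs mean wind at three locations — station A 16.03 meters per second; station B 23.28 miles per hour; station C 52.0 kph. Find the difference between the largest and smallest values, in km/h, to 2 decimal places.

station A: 16.03 m/s = 57.7080 km/h.
station B: 23.28 mph = 37.4655 km/h.
Spread: 57.7080 − 37.4655 = 20.24 km/h.

20.24 km/h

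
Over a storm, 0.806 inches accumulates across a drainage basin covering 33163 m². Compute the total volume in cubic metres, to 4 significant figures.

678.9 cubic metres

Depth: 0.806 in × 25.4 = 20.4724 mm.
1 mm over 1 m² is 1 L, so volume = 20.4724 × 33163 = 678926.2 L = 678.9 m³.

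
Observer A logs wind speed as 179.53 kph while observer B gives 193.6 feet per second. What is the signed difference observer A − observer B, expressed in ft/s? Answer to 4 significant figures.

-29.99 ft/s

observer A: 179.53 km/h = 163.6137 ft/s.
Difference: 163.6137 − 193.6000 = -29.99 ft/s.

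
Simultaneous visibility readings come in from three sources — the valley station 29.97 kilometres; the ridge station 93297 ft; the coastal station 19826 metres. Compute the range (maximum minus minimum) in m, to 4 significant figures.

the valley station: 29.97 km = 29970.00 m.
the ridge station: 93297 ft = 28436.93 m.
Spread: 29970.00 − 19826.00 = 10140 m.

10140 m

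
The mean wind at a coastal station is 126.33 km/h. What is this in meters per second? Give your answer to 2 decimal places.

35.09 m/s

1 km/h = 0.277778 m/s, so 126.33 × 0.277778 = 35.09 m/s.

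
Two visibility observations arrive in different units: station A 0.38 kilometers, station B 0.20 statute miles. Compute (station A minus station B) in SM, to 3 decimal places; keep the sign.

station A: 0.38 km = 0.23612 SM.
Difference: 0.23612 − 0.20000 = 0.036 SM.

0.036 SM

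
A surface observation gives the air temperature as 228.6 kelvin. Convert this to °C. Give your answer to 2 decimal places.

°C = 228.6 − 273.15 = -44.55 °C.

-44.55 °C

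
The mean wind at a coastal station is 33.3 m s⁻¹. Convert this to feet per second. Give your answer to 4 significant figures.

1 m/s = 3.28084 ft/s, so 33.3 × 3.28084 = 109.3 ft/s.

109.3 ft/s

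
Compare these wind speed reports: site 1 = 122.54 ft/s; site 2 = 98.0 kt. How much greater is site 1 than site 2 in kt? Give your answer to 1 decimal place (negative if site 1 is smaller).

site 1: 122.54 ft/s = 72.603 kt.
Difference: 72.603 − 98.000 = -25.4 kt.

-25.4 kt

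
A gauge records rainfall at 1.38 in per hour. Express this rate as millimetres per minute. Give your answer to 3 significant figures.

1.38 in/hour × 25.4 mm/in × 0.0166667 hour/minute = 0.584 mm/minute.

0.584 mm/minute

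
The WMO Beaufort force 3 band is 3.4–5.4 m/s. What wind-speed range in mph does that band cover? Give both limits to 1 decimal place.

7.6 to 12.1 mph

3.4–5.4 m/s × 2.237 = 7.6–12.1 mph.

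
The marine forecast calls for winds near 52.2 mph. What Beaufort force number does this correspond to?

Beaufort force 9

52.2 mph = 23.3 m/s, which is Beaufort 9 (strong gale, 20.8–24.4 m/s).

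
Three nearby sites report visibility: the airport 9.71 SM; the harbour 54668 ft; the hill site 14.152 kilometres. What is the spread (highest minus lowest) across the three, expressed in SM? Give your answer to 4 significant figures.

1.560 SM

the harbour: 54668 ft = 10.35379 SM.
the hill site: 14.152 km = 8.79365 SM.
Spread: 10.35379 − 8.79365 = 1.560 SM.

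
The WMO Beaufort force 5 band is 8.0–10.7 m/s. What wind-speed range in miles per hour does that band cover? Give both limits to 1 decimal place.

8.0–10.7 m/s × 2.237 = 17.9–23.9 mph.

17.9 to 23.9 mph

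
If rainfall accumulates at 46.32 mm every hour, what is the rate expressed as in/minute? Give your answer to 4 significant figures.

46.32 mm/hour × 0.0393701 in/mm × 0.0166667 hour/minute = 0.03039 in/minute.

0.03039 in/minute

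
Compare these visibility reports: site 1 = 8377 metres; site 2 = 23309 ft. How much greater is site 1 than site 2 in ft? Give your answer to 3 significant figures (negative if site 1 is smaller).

site 1: 8377 m = 27483.60 ft.
Difference: 27483.60 − 23309.00 = 4170 ft.

4170 ft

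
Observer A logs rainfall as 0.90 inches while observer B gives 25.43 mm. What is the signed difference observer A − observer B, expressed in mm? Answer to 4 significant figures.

observer A: 0.90 in = 22.86000 mm.
Difference: 22.86000 − 25.43000 = -2.570 mm.

-2.570 mm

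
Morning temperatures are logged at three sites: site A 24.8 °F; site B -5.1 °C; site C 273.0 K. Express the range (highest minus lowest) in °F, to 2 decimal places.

site A: 24.8 °F = -4.000 °C.
site C: 273.0 K = -0.150 °C.
Spread: (-0.150) − (-5.100) = 4.950 °C = 8.91 °F.

8.91 °F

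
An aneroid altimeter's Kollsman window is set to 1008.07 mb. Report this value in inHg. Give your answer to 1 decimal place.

1 mb = 0.02953 inHg, so 1008.07 × 0.02953 = 29.8 inHg.

29.8 inHg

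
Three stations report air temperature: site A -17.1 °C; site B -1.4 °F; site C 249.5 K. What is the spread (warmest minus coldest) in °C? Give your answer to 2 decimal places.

6.55 °C

site B: -1.4 °F = -18.556 °C.
site C: 249.5 K = -23.650 °C.
Spread: (-17.100) − (-23.650) = 6.550 °C.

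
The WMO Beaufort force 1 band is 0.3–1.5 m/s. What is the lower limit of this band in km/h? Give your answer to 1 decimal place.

1.1 km/h

0.3–1.5 m/s × 3.6 = 1.1–5.4 km/h.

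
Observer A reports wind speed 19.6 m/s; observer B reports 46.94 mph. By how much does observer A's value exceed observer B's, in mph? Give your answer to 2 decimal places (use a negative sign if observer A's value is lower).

observer A: 19.6 m/s = 43.8440 mph.
Difference: 43.8440 − 46.9400 = -3.10 mph.

-3.10 mph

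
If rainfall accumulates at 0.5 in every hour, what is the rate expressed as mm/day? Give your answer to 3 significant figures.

305 mm/day

0.5 in/hour × 25.4 mm/in × 24 hour/day = 305 mm/day.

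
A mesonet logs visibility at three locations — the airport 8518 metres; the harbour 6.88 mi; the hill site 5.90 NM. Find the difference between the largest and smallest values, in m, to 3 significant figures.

2550 m

the harbour: 6.88 SM = 11072.29 m.
the hill site: 5.90 nmi = 10926.80 m.
Spread: 11072.29 − 8518.00 = 2550 m.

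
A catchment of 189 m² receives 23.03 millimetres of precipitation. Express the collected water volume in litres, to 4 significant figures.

1 mm over 1 m² is 1 L, so volume = 23.03 × 189 = 4352.67 L ≈ 4353 L.

4353 litres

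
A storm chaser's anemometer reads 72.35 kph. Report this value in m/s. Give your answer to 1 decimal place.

1 km/h = 0.277778 m/s, so 72.35 × 0.277778 = 20.1 m/s.

20.1 m/s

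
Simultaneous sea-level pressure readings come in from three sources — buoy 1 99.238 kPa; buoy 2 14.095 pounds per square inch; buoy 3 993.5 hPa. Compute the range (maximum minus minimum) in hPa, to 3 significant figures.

21.7 hPa

buoy 1: 99.238 kPa = 992.380 hPa.
buoy 2: 14.095 psi = 971.816 hPa.
Spread: 993.500 − 971.816 = 21.7 hPa.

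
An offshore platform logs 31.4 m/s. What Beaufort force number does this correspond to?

31.4 m/s lies in the Beaufort 11 band (violent storm, 28.5–32.6 m/s).

Beaufort force 11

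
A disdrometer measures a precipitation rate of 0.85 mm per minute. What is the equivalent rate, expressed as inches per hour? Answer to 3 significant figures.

0.85 mm/minute × 0.0393701 in/mm × 60 minute/hour = 2.01 in/hour.

2.01 in/hour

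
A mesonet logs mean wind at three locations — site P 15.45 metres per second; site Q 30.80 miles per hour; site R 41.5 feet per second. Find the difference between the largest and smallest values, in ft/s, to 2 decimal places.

9.19 ft/s

site P: 15.45 m/s = 50.6890 ft/s.
site Q: 30.80 mph = 45.1733 ft/s.
Spread: 50.6890 − 41.5000 = 9.19 ft/s.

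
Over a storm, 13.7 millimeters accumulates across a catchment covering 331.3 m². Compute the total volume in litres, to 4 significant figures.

4539 litres

1 mm over 1 m² is 1 L, so volume = 13.7 × 331.3 = 4538.81 L ≈ 4539 L.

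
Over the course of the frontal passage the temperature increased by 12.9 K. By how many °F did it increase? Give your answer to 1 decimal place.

A change of 1 °C equals a change of 1.8 °F: Δ°F = 12.9 × 1.8 = 23.2 °F.

23.2 °F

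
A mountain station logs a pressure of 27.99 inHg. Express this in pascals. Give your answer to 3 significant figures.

94800 Pa

1 inHg = 3386.39 Pa, so 27.99 × 3386.39 = 94800 Pa.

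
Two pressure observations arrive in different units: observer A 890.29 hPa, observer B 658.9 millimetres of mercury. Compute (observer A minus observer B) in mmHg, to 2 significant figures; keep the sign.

observer A: 890.29 hPa = 667.772 mmHg.
Difference: 667.772 − 658.900 = 8.9 mmHg.

8.9 mmHg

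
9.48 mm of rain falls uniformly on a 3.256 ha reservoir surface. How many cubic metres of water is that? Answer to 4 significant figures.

Area: 3.256 ha = 32560 m².
1 mm over 1 m² is 1 L, so volume = 9.48 × 32560 = 308668.8 L = 308.7 m³.

308.7 cubic metres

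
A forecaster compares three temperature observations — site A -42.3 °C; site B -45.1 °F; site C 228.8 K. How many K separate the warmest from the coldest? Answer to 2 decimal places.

site B: -45.1 °F = -42.833 °C.
site C: 228.8 K = -44.350 °C.
Spread: (-42.300) − (-44.350) = 2.050 °C.

2.05 K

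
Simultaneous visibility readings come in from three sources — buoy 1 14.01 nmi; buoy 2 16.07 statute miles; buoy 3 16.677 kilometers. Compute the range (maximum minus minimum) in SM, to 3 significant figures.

buoy 1: 14.01 nmi = 16.1224 SM.
buoy 3: 16.677 km = 10.3626 SM.
Spread: 16.1224 − 10.3626 = 5.76 SM.

5.76 SM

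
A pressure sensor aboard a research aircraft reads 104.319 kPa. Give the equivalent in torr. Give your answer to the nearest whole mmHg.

782 mmHg

1 kPa = 7.50062 mmHg, so 104.319 × 7.50062 = 782 mmHg.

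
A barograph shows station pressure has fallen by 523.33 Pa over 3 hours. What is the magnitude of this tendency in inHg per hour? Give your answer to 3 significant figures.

0.0515 inHg per hour

523.33 Pa / 3 h × 0.0002953 inHg/Pa = 0.0515 inHg/h.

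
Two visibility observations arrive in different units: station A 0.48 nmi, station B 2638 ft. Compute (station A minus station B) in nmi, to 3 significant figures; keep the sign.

station B: 2638 ft = 0.434159 nmi.
Difference: 0.480000 − 0.434159 = 0.0458 nmi.

0.0458 nmi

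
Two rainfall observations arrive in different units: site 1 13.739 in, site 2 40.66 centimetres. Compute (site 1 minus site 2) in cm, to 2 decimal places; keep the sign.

-5.76 cm

site 1: 13.739 in = 34.8971 cm.
Difference: 34.8971 − 40.6600 = -5.76 cm.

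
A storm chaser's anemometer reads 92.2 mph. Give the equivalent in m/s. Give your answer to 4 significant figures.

41.22 m/s

1 mph = 0.44704 m/s, so 92.2 × 0.44704 = 41.22 m/s.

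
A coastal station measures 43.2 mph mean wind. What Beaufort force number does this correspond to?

43.2 mph = 19.3 m/s, which is Beaufort 8 (gale, 17.2–20.7 m/s).

Beaufort force 8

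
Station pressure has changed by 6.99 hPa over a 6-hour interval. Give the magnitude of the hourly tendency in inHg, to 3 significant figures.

6.99 hPa / 6 h × 0.02953 inHg/hPa = 0.0344 inHg/h.

0.0344 inHg per hour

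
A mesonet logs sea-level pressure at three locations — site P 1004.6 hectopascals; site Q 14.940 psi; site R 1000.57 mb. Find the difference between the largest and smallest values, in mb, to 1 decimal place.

site P: 1004.6 hPa = 1004.600 mb.
site Q: 14.940 psi = 1030.077 mb.
Spread: 1030.077 − 1000.570 = 29.5 mb.

29.5 mb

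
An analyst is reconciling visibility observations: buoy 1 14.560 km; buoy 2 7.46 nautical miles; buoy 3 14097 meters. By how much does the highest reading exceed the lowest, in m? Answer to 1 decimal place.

buoy 1: 14.560 km = 14560.000 m.
buoy 2: 7.46 nmi = 13815.920 m.
Spread: 14560.000 − 13815.920 = 744.1 m.

744.1 m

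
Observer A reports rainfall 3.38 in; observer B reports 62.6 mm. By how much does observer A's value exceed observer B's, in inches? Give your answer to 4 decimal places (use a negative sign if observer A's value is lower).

observer B: 62.6 mm = 2.464567 in.
Difference: 3.380000 − 2.464567 = 0.9154 in.

0.9154 in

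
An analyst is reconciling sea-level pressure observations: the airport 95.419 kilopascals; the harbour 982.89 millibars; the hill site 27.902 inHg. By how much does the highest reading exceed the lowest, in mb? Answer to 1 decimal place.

38.0 mb

the airport: 95.419 kPa = 954.190 mb.
the hill site: 27.902 inHg = 944.870 mb.
Spread: 982.890 − 944.870 = 38.0 mb.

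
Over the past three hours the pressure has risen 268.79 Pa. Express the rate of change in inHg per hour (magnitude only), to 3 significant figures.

0.0265 inHg per hour

268.79 Pa / 3 h × 0.0002953 inHg/Pa = 0.0265 inHg/h.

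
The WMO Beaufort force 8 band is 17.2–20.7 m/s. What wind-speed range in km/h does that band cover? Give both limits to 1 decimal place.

17.2–20.7 m/s × 3.6 = 61.9–74.5 km/h.

61.9 to 74.5 km/h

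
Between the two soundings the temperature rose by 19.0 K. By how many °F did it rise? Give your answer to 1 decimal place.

For a temperature change the 32° offset cancels: Δ°F = 19.0 × 1.8 = 34.2 °F.

34.2 °F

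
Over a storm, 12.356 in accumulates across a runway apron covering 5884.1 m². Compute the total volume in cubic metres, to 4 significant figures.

Depth: 12.356 in × 25.4 = 313.8424 mm.
1 mm over 1 m² is 1 L, so volume = 313.8424 × 5884.1 = 1846680.1 L = 1847 m³.

1847 cubic metres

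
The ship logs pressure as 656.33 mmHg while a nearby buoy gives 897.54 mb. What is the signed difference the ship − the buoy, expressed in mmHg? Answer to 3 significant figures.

-16.9 mmHg

the buoy: 897.54 mb = 673.210 mmHg.
Difference: 656.330 − 673.210 = -16.9 mmHg.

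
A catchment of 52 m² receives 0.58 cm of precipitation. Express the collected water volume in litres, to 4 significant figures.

Depth: 0.58 cm × 10 = 5.8 mm.
1 mm over 1 m² is 1 L, so volume = 5.8 × 52 = 301.6 L.

301.6 litres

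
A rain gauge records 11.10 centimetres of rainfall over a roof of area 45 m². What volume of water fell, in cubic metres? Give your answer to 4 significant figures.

4.995 cubic metres

Depth: 11.10 cm × 10 = 111 mm.
1 mm over 1 m² is 1 L, so volume = 111 × 45 = 4995 L = 4.995 m³.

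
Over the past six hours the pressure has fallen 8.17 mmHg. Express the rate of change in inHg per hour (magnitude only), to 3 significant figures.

0.0536 inHg per hour

8.17 mmHg / 6 h × 0.0393701 inHg/mmHg = 0.0536 inHg/h.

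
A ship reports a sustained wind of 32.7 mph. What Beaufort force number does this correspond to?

Beaufort force 7

32.7 mph = 14.6 m/s, which is Beaufort 7 (near gale, 13.9–17.1 m/s).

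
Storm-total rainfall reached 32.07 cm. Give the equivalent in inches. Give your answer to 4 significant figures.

12.63 in

1 cm = 0.393701 in, so 32.07 × 0.393701 = 12.63 in.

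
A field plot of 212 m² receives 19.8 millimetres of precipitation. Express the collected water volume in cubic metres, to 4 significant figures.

4.198 cubic metres

1 mm over 1 m² is 1 L, so volume = 19.8 × 212 = 4197.6 L = 4.198 m³.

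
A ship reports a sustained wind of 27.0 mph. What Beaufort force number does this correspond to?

27.0 mph = 12.1 m/s, which is Beaufort 6 (strong breeze, 10.8–13.8 m/s).

Beaufort force 6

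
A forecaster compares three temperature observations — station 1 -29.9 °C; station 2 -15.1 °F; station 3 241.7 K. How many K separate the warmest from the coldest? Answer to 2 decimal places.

5.28 K

station 2: -15.1 °F = -26.167 °C.
station 3: 241.7 K = -31.450 °C.
Spread: (-26.167) − (-31.450) = 5.283 °C.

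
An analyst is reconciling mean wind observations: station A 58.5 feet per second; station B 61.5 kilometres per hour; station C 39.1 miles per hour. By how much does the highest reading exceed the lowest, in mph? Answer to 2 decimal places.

1.67 mph

station A: 58.5 ft/s = 39.8864 mph.
station B: 61.5 km/h = 38.2143 mph.
Spread: 39.8864 − 38.2143 = 1.67 mph.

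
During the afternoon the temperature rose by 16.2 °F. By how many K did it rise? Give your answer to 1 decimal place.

For a temperature change the 32° offset cancels: ΔK = 16.2 × 0.5556 = 9.0 K.

9.0 K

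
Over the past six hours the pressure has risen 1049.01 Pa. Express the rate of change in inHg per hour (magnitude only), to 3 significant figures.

1049.01 Pa / 6 h × 0.0002953 inHg/Pa = 0.0516 inHg/h.

0.0516 inHg per hour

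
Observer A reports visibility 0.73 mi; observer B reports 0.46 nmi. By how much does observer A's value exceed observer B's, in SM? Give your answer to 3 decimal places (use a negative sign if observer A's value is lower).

observer B: 0.46 nmi = 0.52936 SM.
Difference: 0.73000 − 0.52936 = 0.201 SM.

0.201 SM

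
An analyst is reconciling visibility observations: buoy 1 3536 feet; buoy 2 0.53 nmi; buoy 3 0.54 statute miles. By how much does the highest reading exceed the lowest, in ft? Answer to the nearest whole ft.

buoy 2: 0.53 nmi = 3220.34 ft.
buoy 3: 0.54 SM = 2851.20 ft.
Spread: 3536.00 − 2851.20 = 685 ft.

685 ft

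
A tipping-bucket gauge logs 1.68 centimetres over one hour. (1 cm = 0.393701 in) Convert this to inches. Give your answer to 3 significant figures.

0.661 in

1 cm = 0.393701 in, so 1.68 × 0.393701 = 0.661 in.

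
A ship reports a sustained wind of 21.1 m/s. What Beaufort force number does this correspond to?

Beaufort force 9

21.1 m/s lies in the Beaufort 9 band (strong gale, 20.8–24.4 m/s).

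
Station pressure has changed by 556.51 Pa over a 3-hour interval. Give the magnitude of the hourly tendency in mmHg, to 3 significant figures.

1.39 mmHg per hour

556.51 Pa / 3 h × 0.00750062 mmHg/Pa = 1.39 mmHg/h.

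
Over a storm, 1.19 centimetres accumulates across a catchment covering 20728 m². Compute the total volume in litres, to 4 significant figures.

246700 litres

Depth: 1.19 cm × 10 = 11.9 mm.
1 mm over 1 m² is 1 L, so volume = 11.9 × 20728 = 246663.2 L ≈ 246700 L.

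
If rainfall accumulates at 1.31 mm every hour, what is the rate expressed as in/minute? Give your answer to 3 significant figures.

0.000860 in/minute

1.31 mm/hour × 0.0393701 in/mm × 0.0166667 hour/minute = 0.000860 in/minute.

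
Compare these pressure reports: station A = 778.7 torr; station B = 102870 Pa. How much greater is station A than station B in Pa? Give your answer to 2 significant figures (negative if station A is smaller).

950 Pa

station A: 778.7 mmHg = 103818.14 Pa.
Difference: 103818.14 − 102870.00 = 950 Pa.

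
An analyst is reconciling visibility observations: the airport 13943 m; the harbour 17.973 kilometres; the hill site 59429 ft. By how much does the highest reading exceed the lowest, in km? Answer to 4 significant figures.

4.171 km

the airport: 13943 m = 13.94300 km.
the hill site: 59429 ft = 18.11396 km.
Spread: 18.11396 − 13.94300 = 4.171 km.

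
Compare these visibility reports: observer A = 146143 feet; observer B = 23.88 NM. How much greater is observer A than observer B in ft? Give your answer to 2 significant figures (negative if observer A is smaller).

1000 ft

observer B: 23.88 nmi = 145097.64 ft.
Difference: 146143.00 − 145097.64 = 1000 ft.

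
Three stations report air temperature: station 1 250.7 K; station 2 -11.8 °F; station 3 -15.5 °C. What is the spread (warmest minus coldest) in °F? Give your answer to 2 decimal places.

15.90 °F

station 1: 250.7 K = -22.450 °C.
station 2: -11.8 °F = -24.333 °C.
Spread: (-15.500) − (-24.333) = 8.833 °C = 15.90 °F.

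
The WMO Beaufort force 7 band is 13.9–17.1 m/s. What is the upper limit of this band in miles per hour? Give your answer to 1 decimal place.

13.9–17.1 m/s × 2.237 = 31.1–38.3 mph.

38.3 mph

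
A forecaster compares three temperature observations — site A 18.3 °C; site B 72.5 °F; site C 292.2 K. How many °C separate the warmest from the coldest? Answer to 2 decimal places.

site B: 72.5 °F = 22.500 °C.
site C: 292.2 K = 19.050 °C.
Spread: 22.500 − 18.300 = 4.200 °C.

4.20 °C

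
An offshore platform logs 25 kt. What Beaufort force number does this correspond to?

Beaufort force 6

25 kt lies in the Beaufort 6 band (strong breeze, 22–27 kt).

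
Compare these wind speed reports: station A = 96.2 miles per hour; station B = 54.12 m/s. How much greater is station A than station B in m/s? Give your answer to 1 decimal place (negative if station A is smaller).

-11.1 m/s

station A: 96.2 mph = 43.005 m/s.
Difference: 43.005 − 54.120 = -11.1 m/s.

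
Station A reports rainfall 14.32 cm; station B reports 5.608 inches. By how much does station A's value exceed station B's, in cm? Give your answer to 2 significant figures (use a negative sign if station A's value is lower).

station B: 5.608 in = 14.24432 cm.
Difference: 14.32000 − 14.24432 = 0.076 cm.

0.076 cm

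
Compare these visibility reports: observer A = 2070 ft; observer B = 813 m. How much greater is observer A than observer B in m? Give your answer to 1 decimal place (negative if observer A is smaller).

observer A: 2070 ft = 630.936 m.
Difference: 630.936 − 813.000 = -182.1 m.

-182.1 m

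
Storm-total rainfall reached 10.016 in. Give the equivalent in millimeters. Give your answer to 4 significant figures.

254.4 mm

1 in = 25.4 mm, so 10.016 × 25.4 = 254.4 mm.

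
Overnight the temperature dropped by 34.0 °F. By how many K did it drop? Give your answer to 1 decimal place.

For a temperature change the 32° offset cancels: ΔK = 34.0 × 0.5556 = 18.9 K.

18.9 K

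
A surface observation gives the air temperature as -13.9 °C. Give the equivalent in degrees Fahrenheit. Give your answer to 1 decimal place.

°F = °C × 9/5 + 32 = -13.9 × 1.8 + 32 = 7.0 °F.

7.0 °F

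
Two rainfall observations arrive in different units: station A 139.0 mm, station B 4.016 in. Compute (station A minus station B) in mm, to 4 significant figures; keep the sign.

36.99 mm

station B: 4.016 in = 102.0064 mm.
Difference: 139.0000 − 102.0064 = 36.99 mm.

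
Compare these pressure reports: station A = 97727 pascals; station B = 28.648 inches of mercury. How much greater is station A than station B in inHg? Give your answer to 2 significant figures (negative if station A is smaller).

0.21 inHg

station A: 97727 Pa = 28.8588 inHg.
Difference: 28.8588 − 28.6480 = 0.21 inHg.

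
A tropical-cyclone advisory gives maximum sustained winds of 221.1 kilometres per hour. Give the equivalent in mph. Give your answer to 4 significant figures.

1 km/h = 0.621371 mph, so 221.1 × 0.621371 = 137.4 mph.

137.4 mph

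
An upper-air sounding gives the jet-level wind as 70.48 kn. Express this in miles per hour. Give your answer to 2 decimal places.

1 kt = 1.15078 mph, so 70.48 × 1.15078 = 81.11 mph.

81.11 mph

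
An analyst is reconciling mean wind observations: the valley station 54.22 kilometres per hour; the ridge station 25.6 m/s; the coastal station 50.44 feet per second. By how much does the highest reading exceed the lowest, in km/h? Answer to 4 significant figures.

the ridge station: 25.6 m/s = 92.1600 km/h.
the coastal station: 50.44 ft/s = 55.3468 km/h.
Spread: 92.1600 − 54.2200 = 37.94 km/h.

37.94 km/h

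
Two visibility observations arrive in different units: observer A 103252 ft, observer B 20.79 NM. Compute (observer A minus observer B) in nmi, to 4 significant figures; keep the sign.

observer A: 103252 ft = 16.99309 nmi.
Difference: 16.99309 − 20.79000 = -3.797 nmi.

-3.797 nmi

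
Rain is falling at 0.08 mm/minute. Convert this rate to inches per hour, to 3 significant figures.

0.189 in/hour

0.08 mm/minute × 0.0393701 in/mm × 60 minute/hour = 0.189 in/hour.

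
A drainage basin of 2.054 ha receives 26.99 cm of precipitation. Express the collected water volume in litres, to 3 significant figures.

Depth: 26.99 cm × 10 = 269.9 mm.
Area: 2.054 ha = 20540 m².
1 mm over 1 m² is 1 L, so volume = 269.9 × 20540 = 5543746 L ≈ 5540000 L.

5540000 litres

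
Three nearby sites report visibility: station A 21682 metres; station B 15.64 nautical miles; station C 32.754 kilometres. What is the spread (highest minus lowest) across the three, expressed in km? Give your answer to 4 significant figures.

11.07 km

station A: 21682 m = 21.6820 km.
station B: 15.64 nmi = 28.9653 km.
Spread: 32.7540 − 21.6820 = 11.07 km.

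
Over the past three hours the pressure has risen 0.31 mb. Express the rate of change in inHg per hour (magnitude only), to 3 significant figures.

0.00305 inHg per hour

0.31 mb / 3 h × 0.02953 inHg/mb = 0.00305 inHg/h.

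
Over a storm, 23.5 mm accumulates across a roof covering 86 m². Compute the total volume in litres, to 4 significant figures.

2021 litres

1 mm over 1 m² is 1 L, so volume = 23.5 × 86 = 2021 L.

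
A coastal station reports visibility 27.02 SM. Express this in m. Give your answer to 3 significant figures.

1 SM = 1609.34 m, so 27.02 × 1609.34 = 43500 m.

43500 m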